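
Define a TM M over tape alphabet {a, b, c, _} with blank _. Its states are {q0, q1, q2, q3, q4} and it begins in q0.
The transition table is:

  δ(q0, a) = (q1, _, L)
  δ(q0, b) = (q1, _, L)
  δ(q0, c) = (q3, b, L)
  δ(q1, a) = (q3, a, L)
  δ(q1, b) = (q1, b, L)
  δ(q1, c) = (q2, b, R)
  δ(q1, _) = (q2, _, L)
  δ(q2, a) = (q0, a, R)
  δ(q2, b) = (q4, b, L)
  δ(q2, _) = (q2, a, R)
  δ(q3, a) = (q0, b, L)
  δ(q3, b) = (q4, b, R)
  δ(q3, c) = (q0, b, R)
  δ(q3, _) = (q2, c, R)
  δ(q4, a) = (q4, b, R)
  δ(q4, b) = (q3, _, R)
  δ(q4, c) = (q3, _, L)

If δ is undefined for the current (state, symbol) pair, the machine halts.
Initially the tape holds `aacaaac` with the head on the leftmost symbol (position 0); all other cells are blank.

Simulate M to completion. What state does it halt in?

q0 | ___[a]acaaac   read a → write _, move L, go to q1
q1 | __[_]_acaaac   read _ → write _, move L, go to q2
q2 | _[_]__acaaac   read _ → write a, move R, go to q2
q2 | _a[_]_acaaac   read _ → write a, move R, go to q2
q2 | _aa[_]acaaac   read _ → write a, move R, go to q2
q2 | _aaa[a]caaac   read a → write a, move R, go to q0
q0 | _aaaa[c]aaac   read c → write b, move L, go to q3
q3 | _aaa[a]baaac   read a → write b, move L, go to q0
q0 | _aa[a]bbaaac   read a → write _, move L, go to q1
q1 | _a[a]_bbaaac   read a → write a, move L, go to q3
q3 | _[a]a_bbaaac   read a → write b, move L, go to q0
q0 | [_]ba_bbaaac
No transition is defined for (q0, _); M halts in state q0.

q0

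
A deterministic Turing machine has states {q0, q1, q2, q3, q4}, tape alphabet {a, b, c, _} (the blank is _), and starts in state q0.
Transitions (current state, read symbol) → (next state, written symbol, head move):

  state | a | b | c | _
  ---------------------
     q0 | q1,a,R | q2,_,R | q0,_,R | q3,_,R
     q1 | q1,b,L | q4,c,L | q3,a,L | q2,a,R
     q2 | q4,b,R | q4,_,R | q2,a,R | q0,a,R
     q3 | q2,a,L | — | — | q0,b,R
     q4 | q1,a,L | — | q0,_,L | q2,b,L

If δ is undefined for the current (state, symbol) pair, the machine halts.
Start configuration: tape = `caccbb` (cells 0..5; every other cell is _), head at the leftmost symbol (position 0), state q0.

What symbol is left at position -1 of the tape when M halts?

q0 | _[c]accbb   read c → write _, move R, go to q0
q0 | __[a]ccbb   read a → write a, move R, go to q1
q1 | __a[c]cbb   read c → write a, move L, go to q3
q3 | __[a]acbb   read a → write a, move L, go to q2
q2 | _[_]aacbb   read _ → write a, move R, go to q0
q0 | _a[a]acbb   read a → write a, move R, go to q1
q1 | _aa[a]cbb   read a → write b, move L, go to q1
q1 | _a[a]bcbb   read a → write b, move L, go to q1
q1 | _[a]bbcbb   read a → write b, move L, go to q1
q1 | [_]bbbcbb   read _ → write a, move R, go to q2
q2 | a[b]bbcbb   read b → write _, move R, go to q4
q4 | a_[b]bcbb
Cell -1 holds a when M halts.

a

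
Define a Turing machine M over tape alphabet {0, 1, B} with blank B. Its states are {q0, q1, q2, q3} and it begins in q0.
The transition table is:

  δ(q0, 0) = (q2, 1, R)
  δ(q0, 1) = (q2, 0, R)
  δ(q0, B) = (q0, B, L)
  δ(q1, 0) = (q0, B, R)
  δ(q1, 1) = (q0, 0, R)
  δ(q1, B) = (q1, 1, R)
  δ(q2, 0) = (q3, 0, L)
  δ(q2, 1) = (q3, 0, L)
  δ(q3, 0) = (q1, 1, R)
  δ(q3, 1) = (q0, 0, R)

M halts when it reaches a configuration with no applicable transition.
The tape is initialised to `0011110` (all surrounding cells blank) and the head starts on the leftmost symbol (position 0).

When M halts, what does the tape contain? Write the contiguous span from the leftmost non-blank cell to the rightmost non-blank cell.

state=q0 head=0 tape=[0]011110B   (q0,0)→(q2,1,R)
state=q2 head=1 tape=1[0]11110B   (q2,0)→(q3,0,L)
state=q3 head=0 tape=[1]011110B   (q3,1)→(q0,0,R)
state=q0 head=1 tape=0[0]11110B   (q0,0)→(q2,1,R)
state=q2 head=2 tape=01[1]1110B   (q2,1)→(q3,0,L)
state=q3 head=1 tape=0[1]01110B   (q3,1)→(q0,0,R)
state=q0 head=2 tape=00[0]1110B   (q0,0)→(q2,1,R)
state=q2 head=3 tape=001[1]110B   (q2,1)→(q3,0,L)
state=q3 head=2 tape=00[1]0110B   (q3,1)→(q0,0,R)
state=q0 head=3 tape=000[0]110B   (q0,0)→(q2,1,R)
state=q2 head=4 tape=0001[1]10B   (q2,1)→(q3,0,L)
state=q3 head=3 tape=000[1]010B   (q3,1)→(q0,0,R)
state=q0 head=4 tape=0000[0]10B   (q0,0)→(q2,1,R)
state=q2 head=5 tape=00001[1]0B   (q2,1)→(q3,0,L)
state=q3 head=4 tape=0000[1]00B   (q3,1)→(q0,0,R)
state=q0 head=5 tape=00000[0]0B   (q0,0)→(q2,1,R)
state=q2 head=6 tape=000001[0]B   (q2,0)→(q3,0,L)
state=q3 head=5 tape=00000[1]0B   (q3,1)→(q0,0,R)
state=q0 head=6 tape=000000[0]B   (q0,0)→(q2,1,R)
state=q2 head=7 tape=0000001[B]
The non-blank tape span at halt is 0000001.

0000001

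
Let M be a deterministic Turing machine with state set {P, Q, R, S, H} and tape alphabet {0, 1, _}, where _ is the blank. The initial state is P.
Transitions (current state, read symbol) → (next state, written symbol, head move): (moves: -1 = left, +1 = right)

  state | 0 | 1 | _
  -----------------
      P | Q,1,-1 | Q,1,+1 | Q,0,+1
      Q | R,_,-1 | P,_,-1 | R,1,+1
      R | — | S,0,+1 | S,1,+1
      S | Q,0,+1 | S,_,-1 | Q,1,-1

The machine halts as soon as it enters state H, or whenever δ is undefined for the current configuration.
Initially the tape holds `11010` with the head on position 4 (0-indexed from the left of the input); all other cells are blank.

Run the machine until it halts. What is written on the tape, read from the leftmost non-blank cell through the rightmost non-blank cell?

01010_11

state=P head=4 tape=__1101[0]_   (P,0)→(Q,1,-1)
state=Q head=3 tape=__110[1]1_   (Q,1)→(P,_,-1)
state=P head=2 tape=__11[0]_1_   (P,0)→(Q,1,-1)
state=Q head=1 tape=__1[1]1_1_   (Q,1)→(P,_,-1)
state=P head=0 tape=__[1]_1_1_   (P,1)→(Q,1,+1)
state=Q head=1 tape=__1[_]1_1_   (Q,_)→(R,1,+1)
state=R head=2 tape=__11[1]_1_   (R,1)→(S,0,+1)
state=S head=3 tape=__110[_]1_   (S,_)→(Q,1,-1)
state=Q head=2 tape=__11[0]11_   (Q,0)→(R,_,-1)
state=R head=1 tape=__1[1]_11_   (R,1)→(S,0,+1)
state=S head=2 tape=__10[_]11_   (S,_)→(Q,1,-1)
state=Q head=1 tape=__1[0]111_   (Q,0)→(R,_,-1)
state=R head=0 tape=__[1]_111_   (R,1)→(S,0,+1)
state=S head=1 tape=__0[_]111_   (S,_)→(Q,1,-1)
state=Q head=0 tape=__[0]1111_   (Q,0)→(R,_,-1)
state=R head=-1 tape=_[_]_1111_   (R,_)→(S,1,+1)
state=S head=0 tape=_1[_]1111_   (S,_)→(Q,1,-1)
state=Q head=-1 tape=_[1]11111_   (Q,1)→(P,_,-1)
state=P head=-2 tape=[_]_11111_   (P,_)→(Q,0,+1)
state=Q head=-1 tape=0[_]11111_   (Q,_)→(R,1,+1)
state=R head=0 tape=01[1]1111_   (R,1)→(S,0,+1)
state=S head=1 tape=010[1]111_   (S,1)→(S,_,-1)
state=S head=0 tape=01[0]_111_   (S,0)→(Q,0,+1)
state=Q head=1 tape=010[_]111_   (Q,_)→(R,1,+1)
state=R head=2 tape=0101[1]11_   (R,1)→(S,0,+1)
state=S head=3 tape=01010[1]1_   (S,1)→(S,_,-1)
state=S head=2 tape=0101[0]_1_   (S,0)→(Q,0,+1)
state=Q head=3 tape=01010[_]1_   (Q,_)→(R,1,+1)
state=R head=4 tape=010101[1]_   (R,1)→(S,0,+1)
state=S head=5 tape=0101010[_]   (S,_)→(Q,1,-1)
state=Q head=4 tape=010101[0]1   (Q,0)→(R,_,-1)
state=R head=3 tape=01010[1]_1   (R,1)→(S,0,+1)
state=S head=4 tape=010100[_]1   (S,_)→(Q,1,-1)
state=Q head=3 tape=01010[0]11   (Q,0)→(R,_,-1)
state=R head=2 tape=0101[0]_11
The non-blank tape span at halt is 01010_11.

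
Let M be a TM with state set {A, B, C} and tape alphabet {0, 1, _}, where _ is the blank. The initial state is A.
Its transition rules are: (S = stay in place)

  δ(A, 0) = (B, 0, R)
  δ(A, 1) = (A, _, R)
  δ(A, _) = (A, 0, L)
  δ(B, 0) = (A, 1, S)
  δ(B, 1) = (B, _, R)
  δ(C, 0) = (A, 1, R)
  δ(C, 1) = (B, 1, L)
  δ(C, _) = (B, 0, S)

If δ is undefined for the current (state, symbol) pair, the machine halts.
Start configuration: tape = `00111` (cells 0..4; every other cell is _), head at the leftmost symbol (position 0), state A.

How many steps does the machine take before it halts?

state=A head=0 tape=[0]0111___   (A,0)→(B,0,R)
state=B head=1 tape=0[0]111___   (B,0)→(A,1,S)
state=A head=1 tape=0[1]111___   (A,1)→(A,_,R)
state=A head=2 tape=0_[1]11___   (A,1)→(A,_,R)
state=A head=3 tape=0__[1]1___   (A,1)→(A,_,R)
state=A head=4 tape=0___[1]___   (A,1)→(A,_,R)
state=A head=5 tape=0____[_]__   (A,_)→(A,0,L)
state=A head=4 tape=0___[_]0__   (A,_)→(A,0,L)
state=A head=3 tape=0__[_]00__   (A,_)→(A,0,L)
state=A head=2 tape=0_[_]000__   (A,_)→(A,0,L)
state=A head=1 tape=0[_]0000__   (A,_)→(A,0,L)
state=A head=0 tape=[0]00000__   (A,0)→(B,0,R)
state=B head=1 tape=0[0]0000__   (B,0)→(A,1,S)
state=A head=1 tape=0[1]0000__   (A,1)→(A,_,R)
state=A head=2 tape=0_[0]000__   (A,0)→(B,0,R)
state=B head=3 tape=0_0[0]00__   (B,0)→(A,1,S)
state=A head=3 tape=0_0[1]00__   (A,1)→(A,_,R)
state=A head=4 tape=0_0_[0]0__   (A,0)→(B,0,R)
state=B head=5 tape=0_0_0[0]__   (B,0)→(A,1,S)
state=A head=5 tape=0_0_0[1]__   (A,1)→(A,_,R)
state=A head=6 tape=0_0_0_[_]_   (A,_)→(A,0,L)
state=A head=5 tape=0_0_0[_]0_   (A,_)→(A,0,L)
state=A head=4 tape=0_0_[0]00_   (A,0)→(B,0,R)
state=B head=5 tape=0_0_0[0]0_   (B,0)→(A,1,S)
state=A head=5 tape=0_0_0[1]0_   (A,1)→(A,_,R)
state=A head=6 tape=0_0_0_[0]_   (A,0)→(B,0,R)
state=B head=7 tape=0_0_0_0[_]
M halts after 26 transitions.

26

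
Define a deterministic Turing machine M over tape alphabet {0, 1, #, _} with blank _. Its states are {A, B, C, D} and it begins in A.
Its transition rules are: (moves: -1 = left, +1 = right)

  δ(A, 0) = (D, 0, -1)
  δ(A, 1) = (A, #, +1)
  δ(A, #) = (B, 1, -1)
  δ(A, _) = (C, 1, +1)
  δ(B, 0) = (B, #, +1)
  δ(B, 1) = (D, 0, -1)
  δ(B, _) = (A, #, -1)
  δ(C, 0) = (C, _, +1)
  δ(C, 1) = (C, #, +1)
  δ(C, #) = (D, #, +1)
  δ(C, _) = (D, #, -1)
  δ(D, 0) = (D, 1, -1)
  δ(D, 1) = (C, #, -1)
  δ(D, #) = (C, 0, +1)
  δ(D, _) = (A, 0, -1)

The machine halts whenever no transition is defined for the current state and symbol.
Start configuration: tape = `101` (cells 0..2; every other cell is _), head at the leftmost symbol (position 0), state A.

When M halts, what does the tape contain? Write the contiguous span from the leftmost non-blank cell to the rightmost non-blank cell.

0_0#110

A | [1]01____   read 1 → write #, move +1, go to A
A | #[0]1____   read 0 → write 0, move -1, go to D
D | [#]01____   read # → write 0, move +1, go to C
C | 0[0]1____   read 0 → write _, move +1, go to C
C | 0_[1]____   read 1 → write #, move +1, go to C
C | 0_#[_]___   read _ → write #, move -1, go to D
D | 0_[#]#___   read # → write 0, move +1, go to C
C | 0_0[#]___   read # → write #, move +1, go to D
D | 0_0#[_]__   read _ → write 0, move -1, go to A
A | 0_0[#]0__   read # → write 1, move -1, go to B
B | 0_[0]10__   read 0 → write #, move +1, go to B
B | 0_#[1]0__   read 1 → write 0, move -1, go to D
D | 0_[#]00__   read # → write 0, move +1, go to C
C | 0_0[0]0__   read 0 → write _, move +1, go to C
C | 0_0_[0]__   read 0 → write _, move +1, go to C
C | 0_0__[_]_   read _ → write #, move -1, go to D
D | 0_0_[_]#_   read _ → write 0, move -1, go to A
A | 0_0[_]0#_   read _ → write 1, move +1, go to C
C | 0_01[0]#_   read 0 → write _, move +1, go to C
C | 0_01_[#]_   read # → write #, move +1, go to D
D | 0_01_#[_]   read _ → write 0, move -1, go to A
A | 0_01_[#]0   read # → write 1, move -1, go to B
B | 0_01[_]10   read _ → write #, move -1, go to A
A | 0_0[1]#10   read 1 → write #, move +1, go to A
A | 0_0#[#]10   read # → write 1, move -1, go to B
B | 0_0[#]110
The non-blank tape span at halt is 0_0#110.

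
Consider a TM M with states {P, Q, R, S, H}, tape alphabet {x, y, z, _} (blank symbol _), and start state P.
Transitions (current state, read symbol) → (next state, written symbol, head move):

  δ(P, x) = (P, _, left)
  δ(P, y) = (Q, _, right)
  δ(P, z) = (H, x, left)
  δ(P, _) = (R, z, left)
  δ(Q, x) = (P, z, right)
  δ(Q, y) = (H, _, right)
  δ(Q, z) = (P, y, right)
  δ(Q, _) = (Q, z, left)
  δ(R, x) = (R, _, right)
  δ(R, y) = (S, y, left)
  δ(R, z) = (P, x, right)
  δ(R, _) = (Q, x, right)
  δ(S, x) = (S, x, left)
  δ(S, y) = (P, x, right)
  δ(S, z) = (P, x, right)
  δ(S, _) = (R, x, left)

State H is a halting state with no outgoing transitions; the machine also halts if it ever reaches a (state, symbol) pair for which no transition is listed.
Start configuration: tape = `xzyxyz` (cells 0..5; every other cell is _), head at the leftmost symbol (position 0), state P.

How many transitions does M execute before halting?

state=P head=0 tape=____[x]zyxyz   (P,x)→(P,_,left)
state=P head=-1 tape=___[_]_zyxyz   (P,_)→(R,z,left)
state=R head=-2 tape=__[_]z_zyxyz   (R,_)→(Q,x,right)
state=Q head=-1 tape=__x[z]_zyxyz   (Q,z)→(P,y,right)
state=P head=0 tape=__xy[_]zyxyz   (P,_)→(R,z,left)
state=R head=-1 tape=__x[y]zzyxyz   (R,y)→(S,y,left)
state=S head=-2 tape=__[x]yzzyxyz   (S,x)→(S,x,left)
state=S head=-3 tape=_[_]xyzzyxyz   (S,_)→(R,x,left)
state=R head=-4 tape=[_]xxyzzyxyz   (R,_)→(Q,x,right)
state=Q head=-3 tape=x[x]xyzzyxyz   (Q,x)→(P,z,right)
state=P head=-2 tape=xz[x]yzzyxyz   (P,x)→(P,_,left)
state=P head=-3 tape=x[z]_yzzyxyz   (P,z)→(H,x,left)
state=H head=-4 tape=[x]x_yzzyxyz
M halts after 12 transitions.

12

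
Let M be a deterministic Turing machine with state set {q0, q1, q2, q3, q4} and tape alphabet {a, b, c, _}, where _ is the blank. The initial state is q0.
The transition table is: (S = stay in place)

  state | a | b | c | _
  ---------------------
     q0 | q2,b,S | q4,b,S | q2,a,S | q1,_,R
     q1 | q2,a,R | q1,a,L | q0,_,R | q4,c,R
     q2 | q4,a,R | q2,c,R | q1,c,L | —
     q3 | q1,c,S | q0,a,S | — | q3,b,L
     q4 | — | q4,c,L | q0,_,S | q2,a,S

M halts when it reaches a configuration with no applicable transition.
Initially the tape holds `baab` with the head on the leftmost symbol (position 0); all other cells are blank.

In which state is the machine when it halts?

q4

q0 | _[b]aab   read b → write b, move S, go to q4
q4 | _[b]aab   read b → write c, move L, go to q4
q4 | [_]caab   read _ → write a, move S, go to q2
q2 | [a]caab   read a → write a, move R, go to q4
q4 | a[c]aab   read c → write _, move S, go to q0
q0 | a[_]aab   read _ → write _, move R, go to q1
q1 | a_[a]ab   read a → write a, move R, go to q2
q2 | a_a[a]b   read a → write a, move R, go to q4
q4 | a_aa[b]   read b → write c, move L, go to q4
q4 | a_a[a]c
No transition is defined for (q4, a); M halts in state q4.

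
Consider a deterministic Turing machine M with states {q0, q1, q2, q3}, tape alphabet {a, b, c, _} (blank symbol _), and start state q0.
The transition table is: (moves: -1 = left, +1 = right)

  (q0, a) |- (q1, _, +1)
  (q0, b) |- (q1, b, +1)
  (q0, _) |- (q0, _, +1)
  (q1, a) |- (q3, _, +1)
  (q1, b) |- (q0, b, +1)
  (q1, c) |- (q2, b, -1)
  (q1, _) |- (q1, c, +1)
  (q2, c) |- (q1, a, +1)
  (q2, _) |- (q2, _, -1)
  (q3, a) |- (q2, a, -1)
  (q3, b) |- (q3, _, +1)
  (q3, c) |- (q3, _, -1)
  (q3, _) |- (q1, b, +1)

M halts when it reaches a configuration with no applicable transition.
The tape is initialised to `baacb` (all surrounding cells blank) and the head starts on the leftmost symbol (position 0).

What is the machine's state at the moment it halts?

q2

q0 | [b]aacb   read b → write b, move +1, go to q1
q1 | b[a]acb   read a → write _, move +1, go to q3
q3 | b_[a]cb   read a → write a, move -1, go to q2
q2 | b[_]acb   read _ → write _, move -1, go to q2
q2 | [b]_acb
No transition is defined for (q2, b); M halts in state q2.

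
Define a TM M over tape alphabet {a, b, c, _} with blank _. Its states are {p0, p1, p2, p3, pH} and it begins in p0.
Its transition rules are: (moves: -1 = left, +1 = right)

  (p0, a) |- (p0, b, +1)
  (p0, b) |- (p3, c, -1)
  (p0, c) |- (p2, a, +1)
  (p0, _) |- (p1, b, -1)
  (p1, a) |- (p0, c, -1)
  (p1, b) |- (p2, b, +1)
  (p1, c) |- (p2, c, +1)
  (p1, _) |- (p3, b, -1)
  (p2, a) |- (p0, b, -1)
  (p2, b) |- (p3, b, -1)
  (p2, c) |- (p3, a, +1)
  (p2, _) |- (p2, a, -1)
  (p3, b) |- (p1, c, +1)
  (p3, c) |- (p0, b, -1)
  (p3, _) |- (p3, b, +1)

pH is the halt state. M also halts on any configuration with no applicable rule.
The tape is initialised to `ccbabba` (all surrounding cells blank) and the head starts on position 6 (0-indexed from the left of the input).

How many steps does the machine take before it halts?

p0 | ccbabb[a]__   read a → write b, move +1, go to p0
p0 | ccbabbb[_]_   read _ → write b, move -1, go to p1
p1 | ccbabb[b]b_   read b → write b, move +1, go to p2
p2 | ccbabbb[b]_   read b → write b, move -1, go to p3
p3 | ccbabb[b]b_   read b → write c, move +1, go to p1
p1 | ccbabbc[b]_   read b → write b, move +1, go to p2
p2 | ccbabbcb[_]   read _ → write a, move -1, go to p2
p2 | ccbabbc[b]a   read b → write b, move -1, go to p3
p3 | ccbabb[c]ba   read c → write b, move -1, go to p0
p0 | ccbab[b]bba   read b → write c, move -1, go to p3
p3 | ccba[b]cbba   read b → write c, move +1, go to p1
p1 | ccbac[c]bba   read c → write c, move +1, go to p2
p2 | ccbacc[b]ba   read b → write b, move -1, go to p3
p3 | ccbac[c]bba   read c → write b, move -1, go to p0
p0 | ccba[c]bbba   read c → write a, move +1, go to p2
p2 | ccbaa[b]bba   read b → write b, move -1, go to p3
p3 | ccba[a]bbba
M halts after 16 transitions.

16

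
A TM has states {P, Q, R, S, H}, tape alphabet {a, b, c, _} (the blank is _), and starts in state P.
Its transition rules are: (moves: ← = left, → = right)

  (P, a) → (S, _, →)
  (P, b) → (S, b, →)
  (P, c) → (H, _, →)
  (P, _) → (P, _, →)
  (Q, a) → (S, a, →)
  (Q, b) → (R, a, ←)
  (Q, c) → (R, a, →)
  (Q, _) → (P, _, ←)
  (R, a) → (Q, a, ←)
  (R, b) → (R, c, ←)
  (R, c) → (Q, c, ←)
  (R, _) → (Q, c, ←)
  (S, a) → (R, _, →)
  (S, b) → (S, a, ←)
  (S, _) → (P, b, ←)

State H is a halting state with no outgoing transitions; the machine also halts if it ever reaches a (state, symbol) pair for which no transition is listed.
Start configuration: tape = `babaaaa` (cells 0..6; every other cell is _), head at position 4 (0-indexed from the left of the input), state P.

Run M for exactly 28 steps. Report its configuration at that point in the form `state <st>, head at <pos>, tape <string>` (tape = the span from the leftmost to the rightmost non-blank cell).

state=P head=4 tape=baba[a]aa__   (P,a)→(S,_,→)
state=S head=5 tape=baba_[a]a__   (S,a)→(R,_,→)
state=R head=6 tape=baba__[a]__   (R,a)→(Q,a,←)
state=Q head=5 tape=baba_[_]a__   (Q,_)→(P,_,←)
state=P head=4 tape=baba[_]_a__   (P,_)→(P,_,→)
state=P head=5 tape=baba_[_]a__   (P,_)→(P,_,→)
state=P head=6 tape=baba__[a]__   (P,a)→(S,_,→)
state=S head=7 tape=baba___[_]_   (S,_)→(P,b,←)
state=P head=6 tape=baba__[_]b_   (P,_)→(P,_,→)
state=P head=7 tape=baba___[b]_   (P,b)→(S,b,→)
state=S head=8 tape=baba___b[_]   (S,_)→(P,b,←)
state=P head=7 tape=baba___[b]b   (P,b)→(S,b,→)
state=S head=8 tape=baba___b[b]   (S,b)→(S,a,←)
state=S head=7 tape=baba___[b]a   (S,b)→(S,a,←)
state=S head=6 tape=baba__[_]aa   (S,_)→(P,b,←)
state=P head=5 tape=baba_[_]baa   (P,_)→(P,_,→)
state=P head=6 tape=baba__[b]aa   (P,b)→(S,b,→)
state=S head=7 tape=baba__b[a]a   (S,a)→(R,_,→)
state=R head=8 tape=baba__b_[a]   (R,a)→(Q,a,←)
state=Q head=7 tape=baba__b[_]a   (Q,_)→(P,_,←)
state=P head=6 tape=baba__[b]_a   (P,b)→(S,b,→)
state=S head=7 tape=baba__b[_]a   (S,_)→(P,b,←)
state=P head=6 tape=baba__[b]ba   (P,b)→(S,b,→)
state=S head=7 tape=baba__b[b]a   (S,b)→(S,a,←)
state=S head=6 tape=baba__[b]aa   (S,b)→(S,a,←)
state=S head=5 tape=baba_[_]aaa   (S,_)→(P,b,←)
state=P head=4 tape=baba[_]baaa   (P,_)→(P,_,→)
state=P head=5 tape=baba_[b]aaa   (P,b)→(S,b,→)
state=S head=6 tape=baba_b[a]aa
After 28 steps: state S, head at 6, tape baba_baaa.

state S, head at 6, tape baba_baaa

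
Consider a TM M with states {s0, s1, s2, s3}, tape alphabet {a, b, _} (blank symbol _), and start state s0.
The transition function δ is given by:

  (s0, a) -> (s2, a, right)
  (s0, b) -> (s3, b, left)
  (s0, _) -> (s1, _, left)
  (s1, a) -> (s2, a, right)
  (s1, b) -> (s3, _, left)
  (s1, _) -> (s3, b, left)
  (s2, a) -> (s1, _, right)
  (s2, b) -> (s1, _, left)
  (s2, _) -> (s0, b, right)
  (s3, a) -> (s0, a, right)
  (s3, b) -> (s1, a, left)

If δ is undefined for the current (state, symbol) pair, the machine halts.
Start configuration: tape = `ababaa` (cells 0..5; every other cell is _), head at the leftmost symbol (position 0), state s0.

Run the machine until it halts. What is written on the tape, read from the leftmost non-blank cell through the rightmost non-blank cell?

state=s0 head=0 tape=[a]babaa_   (s0,a)→(s2,a,right)
state=s2 head=1 tape=a[b]abaa_   (s2,b)→(s1,_,left)
state=s1 head=0 tape=[a]_abaa_   (s1,a)→(s2,a,right)
state=s2 head=1 tape=a[_]abaa_   (s2,_)→(s0,b,right)
state=s0 head=2 tape=ab[a]baa_   (s0,a)→(s2,a,right)
state=s2 head=3 tape=aba[b]aa_   (s2,b)→(s1,_,left)
state=s1 head=2 tape=ab[a]_aa_   (s1,a)→(s2,a,right)
state=s2 head=3 tape=aba[_]aa_   (s2,_)→(s0,b,right)
state=s0 head=4 tape=abab[a]a_   (s0,a)→(s2,a,right)
state=s2 head=5 tape=ababa[a]_   (s2,a)→(s1,_,right)
state=s1 head=6 tape=ababa_[_]   (s1,_)→(s3,b,left)
state=s3 head=5 tape=ababa[_]b
The non-blank tape span at halt is ababa_b.

ababa_b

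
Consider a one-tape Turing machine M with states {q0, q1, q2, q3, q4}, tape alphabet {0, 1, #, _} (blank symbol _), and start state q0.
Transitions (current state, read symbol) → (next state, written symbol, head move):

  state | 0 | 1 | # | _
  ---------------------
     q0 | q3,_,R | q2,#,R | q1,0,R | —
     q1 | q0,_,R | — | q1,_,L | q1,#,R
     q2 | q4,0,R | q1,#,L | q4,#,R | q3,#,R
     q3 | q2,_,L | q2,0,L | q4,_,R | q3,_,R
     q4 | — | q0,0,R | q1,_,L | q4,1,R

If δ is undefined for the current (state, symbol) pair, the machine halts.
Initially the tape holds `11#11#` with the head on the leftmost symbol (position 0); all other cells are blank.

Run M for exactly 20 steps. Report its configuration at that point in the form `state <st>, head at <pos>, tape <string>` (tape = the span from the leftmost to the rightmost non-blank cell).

state q1, head at 0, tape ###___11#

state=q0 head=0 tape=___[1]1#11#   (q0,1)→(q2,#,R)
state=q2 head=1 tape=___#[1]#11#   (q2,1)→(q1,#,L)
state=q1 head=0 tape=___[#]##11#   (q1,#)→(q1,_,L)
state=q1 head=-1 tape=__[_]_##11#   (q1,_)→(q1,#,R)
state=q1 head=0 tape=__#[_]##11#   (q1,_)→(q1,#,R)
state=q1 head=1 tape=__##[#]#11#   (q1,#)→(q1,_,L)
state=q1 head=0 tape=__#[#]_#11#   (q1,#)→(q1,_,L)
state=q1 head=-1 tape=__[#]__#11#   (q1,#)→(q1,_,L)
state=q1 head=-2 tape=_[_]___#11#   (q1,_)→(q1,#,R)
state=q1 head=-1 tape=_#[_]__#11#   (q1,_)→(q1,#,R)
state=q1 head=0 tape=_##[_]_#11#   (q1,_)→(q1,#,R)
state=q1 head=1 tape=_###[_]#11#   (q1,_)→(q1,#,R)
state=q1 head=2 tape=_####[#]11#   (q1,#)→(q1,_,L)
state=q1 head=1 tape=_###[#]_11#   (q1,#)→(q1,_,L)
state=q1 head=0 tape=_##[#]__11#   (q1,#)→(q1,_,L)
state=q1 head=-1 tape=_#[#]___11#   (q1,#)→(q1,_,L)
state=q1 head=-2 tape=_[#]____11#   (q1,#)→(q1,_,L)
state=q1 head=-3 tape=[_]_____11#   (q1,_)→(q1,#,R)
state=q1 head=-2 tape=#[_]____11#   (q1,_)→(q1,#,R)
state=q1 head=-1 tape=##[_]___11#   (q1,_)→(q1,#,R)
state=q1 head=0 tape=###[_]__11#
After 20 steps: state q1, head at 0, tape ###___11#.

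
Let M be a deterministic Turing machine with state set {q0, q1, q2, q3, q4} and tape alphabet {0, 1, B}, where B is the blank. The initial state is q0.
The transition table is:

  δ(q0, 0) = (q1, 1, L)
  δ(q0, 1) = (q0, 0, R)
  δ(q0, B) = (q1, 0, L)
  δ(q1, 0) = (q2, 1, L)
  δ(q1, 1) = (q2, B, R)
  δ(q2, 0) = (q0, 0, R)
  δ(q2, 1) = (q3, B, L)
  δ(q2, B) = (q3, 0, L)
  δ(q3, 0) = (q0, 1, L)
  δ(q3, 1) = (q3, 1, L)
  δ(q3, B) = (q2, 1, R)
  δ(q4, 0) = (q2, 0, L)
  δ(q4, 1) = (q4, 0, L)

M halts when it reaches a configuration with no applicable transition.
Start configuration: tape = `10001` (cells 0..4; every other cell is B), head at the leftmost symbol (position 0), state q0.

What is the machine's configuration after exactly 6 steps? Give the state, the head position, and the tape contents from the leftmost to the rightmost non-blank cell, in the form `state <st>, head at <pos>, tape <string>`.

state q0, head at 0, tape 1011001

state=q0 head=0 tape=BB[1]0001   (q0,1)→(q0,0,R)
state=q0 head=1 tape=BB0[0]001   (q0,0)→(q1,1,L)
state=q1 head=0 tape=BB[0]1001   (q1,0)→(q2,1,L)
state=q2 head=-1 tape=B[B]11001   (q2,B)→(q3,0,L)
state=q3 head=-2 tape=[B]011001   (q3,B)→(q2,1,R)
state=q2 head=-1 tape=1[0]11001   (q2,0)→(q0,0,R)
state=q0 head=0 tape=10[1]1001
After 6 steps: state q0, head at 0, tape 1011001.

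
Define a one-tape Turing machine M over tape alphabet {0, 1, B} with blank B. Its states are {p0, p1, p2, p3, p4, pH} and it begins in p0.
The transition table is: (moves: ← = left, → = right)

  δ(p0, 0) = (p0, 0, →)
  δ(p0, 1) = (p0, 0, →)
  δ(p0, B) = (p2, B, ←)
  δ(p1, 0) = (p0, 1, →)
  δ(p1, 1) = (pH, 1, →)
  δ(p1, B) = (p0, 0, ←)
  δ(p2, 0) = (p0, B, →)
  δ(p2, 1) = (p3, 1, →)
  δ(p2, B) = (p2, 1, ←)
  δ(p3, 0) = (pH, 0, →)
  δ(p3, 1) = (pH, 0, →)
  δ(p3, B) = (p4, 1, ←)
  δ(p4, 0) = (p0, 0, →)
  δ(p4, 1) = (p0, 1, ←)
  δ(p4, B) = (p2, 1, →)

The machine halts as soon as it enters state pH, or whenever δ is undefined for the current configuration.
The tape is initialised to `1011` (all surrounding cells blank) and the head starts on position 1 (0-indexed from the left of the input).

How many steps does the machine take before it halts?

p0 | 1[0]11B   read 0 → write 0, move →, go to p0
p0 | 10[1]1B   read 1 → write 0, move →, go to p0
p0 | 100[1]B   read 1 → write 0, move →, go to p0
p0 | 1000[B]   read B → write B, move ←, go to p2
p2 | 100[0]B   read 0 → write B, move →, go to p0
p0 | 100B[B]   read B → write B, move ←, go to p2
p2 | 100[B]B   read B → write 1, move ←, go to p2
p2 | 10[0]1B   read 0 → write B, move →, go to p0
p0 | 10B[1]B   read 1 → write 0, move →, go to p0
p0 | 10B0[B]   read B → write B, move ←, go to p2
p2 | 10B[0]B   read 0 → write B, move →, go to p0
p0 | 10BB[B]   read B → write B, move ←, go to p2
p2 | 10B[B]B   read B → write 1, move ←, go to p2
p2 | 10[B]1B   read B → write 1, move ←, go to p2
p2 | 1[0]11B   read 0 → write B, move →, go to p0
p0 | 1B[1]1B   read 1 → write 0, move →, go to p0
p0 | 1B0[1]B   read 1 → write 0, move →, go to p0
p0 | 1B00[B]   read B → write B, move ←, go to p2
p2 | 1B0[0]B   read 0 → write B, move →, go to p0
p0 | 1B0B[B]   read B → write B, move ←, go to p2
p2 | 1B0[B]B   read B → write 1, move ←, go to p2
p2 | 1B[0]1B   read 0 → write B, move →, go to p0
p0 | 1BB[1]B   read 1 → write 0, move →, go to p0
p0 | 1BB0[B]   read B → write B, move ←, go to p2
p2 | 1BB[0]B   read 0 → write B, move →, go to p0
p0 | 1BBB[B]   read B → write B, move ←, go to p2
p2 | 1BB[B]B   read B → write 1, move ←, go to p2
p2 | 1B[B]1B   read B → write 1, move ←, go to p2
p2 | 1[B]11B   read B → write 1, move ←, go to p2
p2 | [1]111B   read 1 → write 1, move →, go to p3
p3 | 1[1]11B   read 1 → write 0, move →, go to pH
pH | 10[1]1B
M halts after 31 transitions.

31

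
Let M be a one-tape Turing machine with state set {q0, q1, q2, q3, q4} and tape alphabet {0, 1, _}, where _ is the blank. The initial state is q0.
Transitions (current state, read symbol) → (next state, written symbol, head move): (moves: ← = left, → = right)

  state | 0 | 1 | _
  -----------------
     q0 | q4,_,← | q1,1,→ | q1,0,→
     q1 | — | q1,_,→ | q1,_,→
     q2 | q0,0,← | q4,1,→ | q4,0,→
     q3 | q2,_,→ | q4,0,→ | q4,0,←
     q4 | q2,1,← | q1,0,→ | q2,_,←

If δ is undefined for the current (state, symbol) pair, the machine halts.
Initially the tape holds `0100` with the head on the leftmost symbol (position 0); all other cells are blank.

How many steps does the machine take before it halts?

6

state=q0 head=0 tape=___[0]100   (q0,0)→(q4,_,←)
state=q4 head=-1 tape=__[_]_100   (q4,_)→(q2,_,←)
state=q2 head=-2 tape=_[_]__100   (q2,_)→(q4,0,→)
state=q4 head=-1 tape=_0[_]_100   (q4,_)→(q2,_,←)
state=q2 head=-2 tape=_[0]__100   (q2,0)→(q0,0,←)
state=q0 head=-3 tape=[_]0__100   (q0,_)→(q1,0,→)
state=q1 head=-2 tape=0[0]__100
M halts after 6 transitions.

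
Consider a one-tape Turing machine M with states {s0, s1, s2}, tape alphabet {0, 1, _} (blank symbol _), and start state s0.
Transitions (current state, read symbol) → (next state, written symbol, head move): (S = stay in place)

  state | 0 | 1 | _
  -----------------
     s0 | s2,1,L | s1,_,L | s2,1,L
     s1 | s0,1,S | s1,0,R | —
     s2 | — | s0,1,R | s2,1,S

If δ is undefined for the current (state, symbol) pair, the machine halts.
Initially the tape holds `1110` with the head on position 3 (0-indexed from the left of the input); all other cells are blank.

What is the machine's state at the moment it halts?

state=s0 head=3 tape=111[0]   (s0,0)→(s2,1,L)
state=s2 head=2 tape=11[1]1   (s2,1)→(s0,1,R)
state=s0 head=3 tape=111[1]   (s0,1)→(s1,_,L)
state=s1 head=2 tape=11[1]_   (s1,1)→(s1,0,R)
state=s1 head=3 tape=110[_]
No transition is defined for (s1, _); M halts in state s1.

s1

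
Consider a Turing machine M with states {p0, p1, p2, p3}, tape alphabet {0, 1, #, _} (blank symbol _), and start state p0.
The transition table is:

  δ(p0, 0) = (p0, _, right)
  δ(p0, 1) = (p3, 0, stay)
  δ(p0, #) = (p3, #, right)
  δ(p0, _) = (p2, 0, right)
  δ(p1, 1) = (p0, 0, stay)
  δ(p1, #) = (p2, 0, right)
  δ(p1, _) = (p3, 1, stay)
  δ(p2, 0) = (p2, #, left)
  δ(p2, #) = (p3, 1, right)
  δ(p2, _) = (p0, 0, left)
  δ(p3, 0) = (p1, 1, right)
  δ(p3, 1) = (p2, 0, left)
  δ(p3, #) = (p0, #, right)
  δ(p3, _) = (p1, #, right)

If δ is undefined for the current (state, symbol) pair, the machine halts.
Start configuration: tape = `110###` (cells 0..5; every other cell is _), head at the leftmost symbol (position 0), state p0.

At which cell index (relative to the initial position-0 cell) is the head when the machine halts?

p0 | [1]10###___   read 1 → write 0, move stay, go to p3
p3 | [0]10###___   read 0 → write 1, move right, go to p1
p1 | 1[1]0###___   read 1 → write 0, move stay, go to p0
p0 | 1[0]0###___   read 0 → write _, move right, go to p0
p0 | 1_[0]###___   read 0 → write _, move right, go to p0
p0 | 1__[#]##___   read # → write #, move right, go to p3
p3 | 1__#[#]#___   read # → write #, move right, go to p0
p0 | 1__##[#]___   read # → write #, move right, go to p3
p3 | 1__###[_]__   read _ → write #, move right, go to p1
p1 | 1__####[_]_   read _ → write 1, move stay, go to p3
p3 | 1__####[1]_   read 1 → write 0, move left, go to p2
p2 | 1__###[#]0_   read # → write 1, move right, go to p3
p3 | 1__###1[0]_   read 0 → write 1, move right, go to p1
p1 | 1__###11[_]   read _ → write 1, move stay, go to p3
p3 | 1__###11[1]   read 1 → write 0, move left, go to p2
p2 | 1__###1[1]0
At halt the head is at cell 7.

7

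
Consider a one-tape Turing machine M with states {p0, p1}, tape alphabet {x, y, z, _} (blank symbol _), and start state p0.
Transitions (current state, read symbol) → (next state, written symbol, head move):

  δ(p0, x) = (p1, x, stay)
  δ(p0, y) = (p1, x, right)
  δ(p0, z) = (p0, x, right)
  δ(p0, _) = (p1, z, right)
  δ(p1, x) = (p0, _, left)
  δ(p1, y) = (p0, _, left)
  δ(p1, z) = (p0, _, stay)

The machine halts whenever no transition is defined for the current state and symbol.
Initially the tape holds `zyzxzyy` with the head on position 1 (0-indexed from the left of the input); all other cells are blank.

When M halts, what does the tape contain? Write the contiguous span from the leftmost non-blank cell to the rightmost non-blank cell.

state=p0 head=1 tape=z[y]zxzyy_   (p0,y)→(p1,x,right)
state=p1 head=2 tape=zx[z]xzyy_   (p1,z)→(p0,_,stay)
state=p0 head=2 tape=zx[_]xzyy_   (p0,_)→(p1,z,right)
state=p1 head=3 tape=zxz[x]zyy_   (p1,x)→(p0,_,left)
state=p0 head=2 tape=zx[z]_zyy_   (p0,z)→(p0,x,right)
state=p0 head=3 tape=zxx[_]zyy_   (p0,_)→(p1,z,right)
state=p1 head=4 tape=zxxz[z]yy_   (p1,z)→(p0,_,stay)
state=p0 head=4 tape=zxxz[_]yy_   (p0,_)→(p1,z,right)
state=p1 head=5 tape=zxxzz[y]y_   (p1,y)→(p0,_,left)
state=p0 head=4 tape=zxxz[z]_y_   (p0,z)→(p0,x,right)
state=p0 head=5 tape=zxxzx[_]y_   (p0,_)→(p1,z,right)
state=p1 head=6 tape=zxxzxz[y]_   (p1,y)→(p0,_,left)
state=p0 head=5 tape=zxxzx[z]__   (p0,z)→(p0,x,right)
state=p0 head=6 tape=zxxzxx[_]_   (p0,_)→(p1,z,right)
state=p1 head=7 tape=zxxzxxz[_]
The non-blank tape span at halt is zxxzxxz.

zxxzxxz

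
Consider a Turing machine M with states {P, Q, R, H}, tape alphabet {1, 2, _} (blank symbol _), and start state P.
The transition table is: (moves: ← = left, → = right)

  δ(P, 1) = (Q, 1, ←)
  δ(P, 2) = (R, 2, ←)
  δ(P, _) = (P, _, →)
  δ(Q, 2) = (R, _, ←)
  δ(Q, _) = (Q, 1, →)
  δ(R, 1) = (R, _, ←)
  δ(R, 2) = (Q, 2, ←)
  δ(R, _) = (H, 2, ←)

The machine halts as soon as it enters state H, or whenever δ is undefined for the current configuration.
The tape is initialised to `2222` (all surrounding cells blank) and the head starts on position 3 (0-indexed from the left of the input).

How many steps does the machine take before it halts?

P | ___222[2]   read 2 → write 2, move ←, go to R
R | ___22[2]2   read 2 → write 2, move ←, go to Q
Q | ___2[2]22   read 2 → write _, move ←, go to R
R | ___[2]_22   read 2 → write 2, move ←, go to Q
Q | __[_]2_22   read _ → write 1, move →, go to Q
Q | __1[2]_22   read 2 → write _, move ←, go to R
R | __[1]__22   read 1 → write _, move ←, go to R
R | _[_]___22   read _ → write 2, move ←, go to H
H | [_]2___22
M halts after 8 transitions.

8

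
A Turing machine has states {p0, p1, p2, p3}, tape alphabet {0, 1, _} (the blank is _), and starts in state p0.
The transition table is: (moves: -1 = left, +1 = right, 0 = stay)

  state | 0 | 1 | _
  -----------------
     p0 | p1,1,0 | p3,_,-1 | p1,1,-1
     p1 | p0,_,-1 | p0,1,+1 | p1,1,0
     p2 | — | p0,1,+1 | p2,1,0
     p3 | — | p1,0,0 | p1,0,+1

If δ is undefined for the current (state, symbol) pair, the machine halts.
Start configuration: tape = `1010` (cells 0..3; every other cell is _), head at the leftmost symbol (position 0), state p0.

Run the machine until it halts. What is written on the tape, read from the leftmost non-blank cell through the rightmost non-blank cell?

0___0

state=p0 head=0 tape=_[1]010   (p0,1)→(p3,_,-1)
state=p3 head=-1 tape=[_]_010   (p3,_)→(p1,0,+1)
state=p1 head=0 tape=0[_]010   (p1,_)→(p1,1,0)
state=p1 head=0 tape=0[1]010   (p1,1)→(p0,1,+1)
state=p0 head=1 tape=01[0]10   (p0,0)→(p1,1,0)
state=p1 head=1 tape=01[1]10   (p1,1)→(p0,1,+1)
state=p0 head=2 tape=011[1]0   (p0,1)→(p3,_,-1)
state=p3 head=1 tape=01[1]_0   (p3,1)→(p1,0,0)
state=p1 head=1 tape=01[0]_0   (p1,0)→(p0,_,-1)
state=p0 head=0 tape=0[1]__0   (p0,1)→(p3,_,-1)
state=p3 head=-1 tape=[0]___0
The non-blank tape span at halt is 0___0.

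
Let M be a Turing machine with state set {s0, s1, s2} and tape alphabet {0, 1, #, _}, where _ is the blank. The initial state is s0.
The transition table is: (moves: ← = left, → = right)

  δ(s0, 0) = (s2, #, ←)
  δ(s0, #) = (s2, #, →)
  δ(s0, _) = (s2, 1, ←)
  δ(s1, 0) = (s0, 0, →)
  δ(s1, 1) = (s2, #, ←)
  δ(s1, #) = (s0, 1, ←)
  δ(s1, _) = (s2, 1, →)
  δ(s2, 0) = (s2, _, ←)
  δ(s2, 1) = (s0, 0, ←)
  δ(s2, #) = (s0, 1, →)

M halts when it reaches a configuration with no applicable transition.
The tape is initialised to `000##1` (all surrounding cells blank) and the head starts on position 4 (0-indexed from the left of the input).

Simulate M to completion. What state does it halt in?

s2

state=s0 head=4 tape=_000#[#]1   (s0,#)→(s2,#,→)
state=s2 head=5 tape=_000##[1]   (s2,1)→(s0,0,←)
state=s0 head=4 tape=_000#[#]0   (s0,#)→(s2,#,→)
state=s2 head=5 tape=_000##[0]   (s2,0)→(s2,_,←)
state=s2 head=4 tape=_000#[#]_   (s2,#)→(s0,1,→)
state=s0 head=5 tape=_000#1[_]   (s0,_)→(s2,1,←)
state=s2 head=4 tape=_000#[1]1   (s2,1)→(s0,0,←)
state=s0 head=3 tape=_000[#]01   (s0,#)→(s2,#,→)
state=s2 head=4 tape=_000#[0]1   (s2,0)→(s2,_,←)
state=s2 head=3 tape=_000[#]_1   (s2,#)→(s0,1,→)
state=s0 head=4 tape=_0001[_]1   (s0,_)→(s2,1,←)
state=s2 head=3 tape=_000[1]11   (s2,1)→(s0,0,←)
state=s0 head=2 tape=_00[0]011   (s0,0)→(s2,#,←)
state=s2 head=1 tape=_0[0]#011   (s2,0)→(s2,_,←)
state=s2 head=0 tape=_[0]_#011   (s2,0)→(s2,_,←)
state=s2 head=-1 tape=[_]__#011
No transition is defined for (s2, _); M halts in state s2.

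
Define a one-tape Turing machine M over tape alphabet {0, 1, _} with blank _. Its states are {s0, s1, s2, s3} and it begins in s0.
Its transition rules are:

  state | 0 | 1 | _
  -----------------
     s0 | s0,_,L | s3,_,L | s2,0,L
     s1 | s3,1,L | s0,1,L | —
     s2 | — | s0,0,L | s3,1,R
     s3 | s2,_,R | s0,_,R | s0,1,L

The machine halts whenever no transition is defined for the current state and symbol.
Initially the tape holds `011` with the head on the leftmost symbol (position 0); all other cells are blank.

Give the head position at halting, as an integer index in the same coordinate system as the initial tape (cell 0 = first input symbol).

s0 | _______[0]11   read 0 → write _, move L, go to s0
s0 | ______[_]_11   read _ → write 0, move L, go to s2
s2 | _____[_]0_11   read _ → write 1, move R, go to s3
s3 | _____1[0]_11   read 0 → write _, move R, go to s2
s2 | _____1_[_]11   read _ → write 1, move R, go to s3
s3 | _____1_1[1]1   read 1 → write _, move R, go to s0
s0 | _____1_1_[1]   read 1 → write _, move L, go to s3
s3 | _____1_1[_]_   read _ → write 1, move L, go to s0
s0 | _____1_[1]1_   read 1 → write _, move L, go to s3
s3 | _____1[_]_1_   read _ → write 1, move L, go to s0
s0 | _____[1]1_1_   read 1 → write _, move L, go to s3
s3 | ____[_]_1_1_   read _ → write 1, move L, go to s0
s0 | ___[_]1_1_1_   read _ → write 0, move L, go to s2
s2 | __[_]01_1_1_   read _ → write 1, move R, go to s3
s3 | __1[0]1_1_1_   read 0 → write _, move R, go to s2
s2 | __1_[1]_1_1_   read 1 → write 0, move L, go to s0
s0 | __1[_]0_1_1_   read _ → write 0, move L, go to s2
s2 | __[1]00_1_1_   read 1 → write 0, move L, go to s0
s0 | _[_]000_1_1_   read _ → write 0, move L, go to s2
s2 | [_]0000_1_1_   read _ → write 1, move R, go to s3
s3 | 1[0]000_1_1_   read 0 → write _, move R, go to s2
s2 | 1_[0]00_1_1_
At halt the head is at cell -5.

-5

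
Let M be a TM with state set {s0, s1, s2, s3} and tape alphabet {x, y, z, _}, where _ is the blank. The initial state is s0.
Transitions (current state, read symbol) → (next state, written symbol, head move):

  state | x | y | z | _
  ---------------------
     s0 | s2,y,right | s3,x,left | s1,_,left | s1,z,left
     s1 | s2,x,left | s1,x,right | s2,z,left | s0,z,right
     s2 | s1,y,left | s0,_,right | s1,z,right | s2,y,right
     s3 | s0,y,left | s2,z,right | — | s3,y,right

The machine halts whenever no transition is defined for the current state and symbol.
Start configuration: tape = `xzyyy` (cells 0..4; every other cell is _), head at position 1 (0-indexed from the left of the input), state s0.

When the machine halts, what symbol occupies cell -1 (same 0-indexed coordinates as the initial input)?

x

s0 | _x[z]yyy   read z → write _, move left, go to s1
s1 | _[x]_yyy   read x → write x, move left, go to s2
s2 | [_]x_yyy   read _ → write y, move right, go to s2
s2 | y[x]_yyy   read x → write y, move left, go to s1
s1 | [y]y_yyy   read y → write x, move right, go to s1
s1 | x[y]_yyy   read y → write x, move right, go to s1
s1 | xx[_]yyy   read _ → write z, move right, go to s0
s0 | xxz[y]yy   read y → write x, move left, go to s3
s3 | xx[z]xyy
Cell -1 holds x when M halts.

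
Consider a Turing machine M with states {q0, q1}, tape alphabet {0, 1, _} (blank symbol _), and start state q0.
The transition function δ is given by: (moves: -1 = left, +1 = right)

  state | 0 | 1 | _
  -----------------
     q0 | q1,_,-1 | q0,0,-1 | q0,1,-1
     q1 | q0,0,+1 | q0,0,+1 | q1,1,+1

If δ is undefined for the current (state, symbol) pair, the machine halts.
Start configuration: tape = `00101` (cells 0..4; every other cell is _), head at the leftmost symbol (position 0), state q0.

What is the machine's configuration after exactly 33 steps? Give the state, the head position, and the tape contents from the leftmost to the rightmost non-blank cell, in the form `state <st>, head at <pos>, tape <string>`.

state=q0 head=0 tape=___[0]0101   (q0,0)→(q1,_,-1)
state=q1 head=-1 tape=__[_]_0101   (q1,_)→(q1,1,+1)
state=q1 head=0 tape=__1[_]0101   (q1,_)→(q1,1,+1)
state=q1 head=1 tape=__11[0]101   (q1,0)→(q0,0,+1)
state=q0 head=2 tape=__110[1]01   (q0,1)→(q0,0,-1)
state=q0 head=1 tape=__11[0]001   (q0,0)→(q1,_,-1)
state=q1 head=0 tape=__1[1]_001   (q1,1)→(q0,0,+1)
state=q0 head=1 tape=__10[_]001   (q0,_)→(q0,1,-1)
state=q0 head=0 tape=__1[0]1001   (q0,0)→(q1,_,-1)
state=q1 head=-1 tape=__[1]_1001   (q1,1)→(q0,0,+1)
state=q0 head=0 tape=__0[_]1001   (q0,_)→(q0,1,-1)
state=q0 head=-1 tape=__[0]11001   (q0,0)→(q1,_,-1)
state=q1 head=-2 tape=_[_]_11001   (q1,_)→(q1,1,+1)
state=q1 head=-1 tape=_1[_]11001   (q1,_)→(q1,1,+1)
state=q1 head=0 tape=_11[1]1001   (q1,1)→(q0,0,+1)
state=q0 head=1 tape=_110[1]001   (q0,1)→(q0,0,-1)
state=q0 head=0 tape=_11[0]0001   (q0,0)→(q1,_,-1)
state=q1 head=-1 tape=_1[1]_0001   (q1,1)→(q0,0,+1)
state=q0 head=0 tape=_10[_]0001   (q0,_)→(q0,1,-1)
state=q0 head=-1 tape=_1[0]10001   (q0,0)→(q1,_,-1)
state=q1 head=-2 tape=_[1]_10001   (q1,1)→(q0,0,+1)
state=q0 head=-1 tape=_0[_]10001   (q0,_)→(q0,1,-1)
state=q0 head=-2 tape=_[0]110001   (q0,0)→(q1,_,-1)
state=q1 head=-3 tape=[_]_110001   (q1,_)→(q1,1,+1)
state=q1 head=-2 tape=1[_]110001   (q1,_)→(q1,1,+1)
state=q1 head=-1 tape=11[1]10001   (q1,1)→(q0,0,+1)
state=q0 head=0 tape=110[1]0001   (q0,1)→(q0,0,-1)
state=q0 head=-1 tape=11[0]00001   (q0,0)→(q1,_,-1)
state=q1 head=-2 tape=1[1]_00001   (q1,1)→(q0,0,+1)
state=q0 head=-1 tape=10[_]00001   (q0,_)→(q0,1,-1)
state=q0 head=-2 tape=1[0]100001   (q0,0)→(q1,_,-1)
state=q1 head=-3 tape=[1]_100001   (q1,1)→(q0,0,+1)
state=q0 head=-2 tape=0[_]100001   (q0,_)→(q0,1,-1)
state=q0 head=-3 tape=[0]1100001
After 33 steps: state q0, head at -3, tape 01100001.

state q0, head at -3, tape 01100001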